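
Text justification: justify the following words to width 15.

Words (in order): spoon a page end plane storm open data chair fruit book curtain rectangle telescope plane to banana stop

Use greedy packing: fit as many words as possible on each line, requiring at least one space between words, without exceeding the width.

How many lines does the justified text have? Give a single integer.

Line 1: ['spoon', 'a', 'page'] (min_width=12, slack=3)
Line 2: ['end', 'plane', 'storm'] (min_width=15, slack=0)
Line 3: ['open', 'data', 'chair'] (min_width=15, slack=0)
Line 4: ['fruit', 'book'] (min_width=10, slack=5)
Line 5: ['curtain'] (min_width=7, slack=8)
Line 6: ['rectangle'] (min_width=9, slack=6)
Line 7: ['telescope', 'plane'] (min_width=15, slack=0)
Line 8: ['to', 'banana', 'stop'] (min_width=14, slack=1)
Total lines: 8

Answer: 8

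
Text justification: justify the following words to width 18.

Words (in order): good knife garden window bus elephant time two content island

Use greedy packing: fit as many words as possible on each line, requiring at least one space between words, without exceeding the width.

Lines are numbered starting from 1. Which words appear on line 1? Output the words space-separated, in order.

Answer: good knife garden

Derivation:
Line 1: ['good', 'knife', 'garden'] (min_width=17, slack=1)
Line 2: ['window', 'bus'] (min_width=10, slack=8)
Line 3: ['elephant', 'time', 'two'] (min_width=17, slack=1)
Line 4: ['content', 'island'] (min_width=14, slack=4)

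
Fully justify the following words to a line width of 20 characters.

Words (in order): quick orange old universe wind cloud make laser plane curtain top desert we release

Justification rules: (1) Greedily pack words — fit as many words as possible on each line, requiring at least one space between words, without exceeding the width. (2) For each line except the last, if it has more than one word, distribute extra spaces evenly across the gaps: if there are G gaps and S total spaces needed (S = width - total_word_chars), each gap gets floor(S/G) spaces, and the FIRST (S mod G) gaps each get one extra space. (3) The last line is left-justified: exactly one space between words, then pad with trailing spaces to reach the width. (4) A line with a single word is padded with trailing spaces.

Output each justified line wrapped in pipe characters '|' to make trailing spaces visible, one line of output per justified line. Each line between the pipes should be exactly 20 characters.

Line 1: ['quick', 'orange', 'old'] (min_width=16, slack=4)
Line 2: ['universe', 'wind', 'cloud'] (min_width=19, slack=1)
Line 3: ['make', 'laser', 'plane'] (min_width=16, slack=4)
Line 4: ['curtain', 'top', 'desert'] (min_width=18, slack=2)
Line 5: ['we', 'release'] (min_width=10, slack=10)

Answer: |quick   orange   old|
|universe  wind cloud|
|make   laser   plane|
|curtain  top  desert|
|we release          |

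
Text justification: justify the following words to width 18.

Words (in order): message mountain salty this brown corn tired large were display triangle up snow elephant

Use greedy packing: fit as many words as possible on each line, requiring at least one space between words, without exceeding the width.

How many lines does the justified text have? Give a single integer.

Answer: 6

Derivation:
Line 1: ['message', 'mountain'] (min_width=16, slack=2)
Line 2: ['salty', 'this', 'brown'] (min_width=16, slack=2)
Line 3: ['corn', 'tired', 'large'] (min_width=16, slack=2)
Line 4: ['were', 'display'] (min_width=12, slack=6)
Line 5: ['triangle', 'up', 'snow'] (min_width=16, slack=2)
Line 6: ['elephant'] (min_width=8, slack=10)
Total lines: 6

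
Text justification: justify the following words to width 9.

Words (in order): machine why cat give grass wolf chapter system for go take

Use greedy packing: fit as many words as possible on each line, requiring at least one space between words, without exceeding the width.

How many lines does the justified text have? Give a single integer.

Answer: 9

Derivation:
Line 1: ['machine'] (min_width=7, slack=2)
Line 2: ['why', 'cat'] (min_width=7, slack=2)
Line 3: ['give'] (min_width=4, slack=5)
Line 4: ['grass'] (min_width=5, slack=4)
Line 5: ['wolf'] (min_width=4, slack=5)
Line 6: ['chapter'] (min_width=7, slack=2)
Line 7: ['system'] (min_width=6, slack=3)
Line 8: ['for', 'go'] (min_width=6, slack=3)
Line 9: ['take'] (min_width=4, slack=5)
Total lines: 9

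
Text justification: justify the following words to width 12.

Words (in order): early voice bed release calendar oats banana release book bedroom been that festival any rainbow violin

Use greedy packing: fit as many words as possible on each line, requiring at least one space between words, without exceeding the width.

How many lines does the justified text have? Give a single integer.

Answer: 10

Derivation:
Line 1: ['early', 'voice'] (min_width=11, slack=1)
Line 2: ['bed', 'release'] (min_width=11, slack=1)
Line 3: ['calendar'] (min_width=8, slack=4)
Line 4: ['oats', 'banana'] (min_width=11, slack=1)
Line 5: ['release', 'book'] (min_width=12, slack=0)
Line 6: ['bedroom', 'been'] (min_width=12, slack=0)
Line 7: ['that'] (min_width=4, slack=8)
Line 8: ['festival', 'any'] (min_width=12, slack=0)
Line 9: ['rainbow'] (min_width=7, slack=5)
Line 10: ['violin'] (min_width=6, slack=6)
Total lines: 10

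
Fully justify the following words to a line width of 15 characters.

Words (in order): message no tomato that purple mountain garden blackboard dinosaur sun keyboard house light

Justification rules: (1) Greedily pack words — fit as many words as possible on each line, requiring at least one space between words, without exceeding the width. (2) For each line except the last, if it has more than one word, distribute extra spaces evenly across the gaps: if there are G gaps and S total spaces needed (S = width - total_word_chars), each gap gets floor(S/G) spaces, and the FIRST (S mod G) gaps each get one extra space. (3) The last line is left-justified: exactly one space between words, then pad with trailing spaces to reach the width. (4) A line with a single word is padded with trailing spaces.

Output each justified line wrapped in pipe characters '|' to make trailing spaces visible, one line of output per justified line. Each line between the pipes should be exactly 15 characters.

Answer: |message      no|
|tomato     that|
|purple mountain|
|garden         |
|blackboard     |
|dinosaur    sun|
|keyboard  house|
|light          |

Derivation:
Line 1: ['message', 'no'] (min_width=10, slack=5)
Line 2: ['tomato', 'that'] (min_width=11, slack=4)
Line 3: ['purple', 'mountain'] (min_width=15, slack=0)
Line 4: ['garden'] (min_width=6, slack=9)
Line 5: ['blackboard'] (min_width=10, slack=5)
Line 6: ['dinosaur', 'sun'] (min_width=12, slack=3)
Line 7: ['keyboard', 'house'] (min_width=14, slack=1)
Line 8: ['light'] (min_width=5, slack=10)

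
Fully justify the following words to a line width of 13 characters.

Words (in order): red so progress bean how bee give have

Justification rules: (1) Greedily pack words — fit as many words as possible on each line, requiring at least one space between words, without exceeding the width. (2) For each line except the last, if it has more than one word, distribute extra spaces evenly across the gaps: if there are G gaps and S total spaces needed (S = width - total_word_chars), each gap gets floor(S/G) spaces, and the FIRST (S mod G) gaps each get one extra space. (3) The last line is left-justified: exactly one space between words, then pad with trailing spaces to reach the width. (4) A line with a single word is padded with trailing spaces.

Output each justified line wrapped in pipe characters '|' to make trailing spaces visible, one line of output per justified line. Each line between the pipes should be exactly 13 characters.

Answer: |red        so|
|progress bean|
|how  bee give|
|have         |

Derivation:
Line 1: ['red', 'so'] (min_width=6, slack=7)
Line 2: ['progress', 'bean'] (min_width=13, slack=0)
Line 3: ['how', 'bee', 'give'] (min_width=12, slack=1)
Line 4: ['have'] (min_width=4, slack=9)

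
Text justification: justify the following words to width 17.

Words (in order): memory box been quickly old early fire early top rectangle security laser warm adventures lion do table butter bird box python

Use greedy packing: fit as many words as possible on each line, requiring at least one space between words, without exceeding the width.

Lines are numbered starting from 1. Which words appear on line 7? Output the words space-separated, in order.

Line 1: ['memory', 'box', 'been'] (min_width=15, slack=2)
Line 2: ['quickly', 'old', 'early'] (min_width=17, slack=0)
Line 3: ['fire', 'early', 'top'] (min_width=14, slack=3)
Line 4: ['rectangle'] (min_width=9, slack=8)
Line 5: ['security', 'laser'] (min_width=14, slack=3)
Line 6: ['warm', 'adventures'] (min_width=15, slack=2)
Line 7: ['lion', 'do', 'table'] (min_width=13, slack=4)
Line 8: ['butter', 'bird', 'box'] (min_width=15, slack=2)
Line 9: ['python'] (min_width=6, slack=11)

Answer: lion do table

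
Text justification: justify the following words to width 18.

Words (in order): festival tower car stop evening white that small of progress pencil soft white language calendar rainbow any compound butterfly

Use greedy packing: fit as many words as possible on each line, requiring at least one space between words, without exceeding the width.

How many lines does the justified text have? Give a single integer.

Answer: 8

Derivation:
Line 1: ['festival', 'tower', 'car'] (min_width=18, slack=0)
Line 2: ['stop', 'evening', 'white'] (min_width=18, slack=0)
Line 3: ['that', 'small', 'of'] (min_width=13, slack=5)
Line 4: ['progress', 'pencil'] (min_width=15, slack=3)
Line 5: ['soft', 'white'] (min_width=10, slack=8)
Line 6: ['language', 'calendar'] (min_width=17, slack=1)
Line 7: ['rainbow', 'any'] (min_width=11, slack=7)
Line 8: ['compound', 'butterfly'] (min_width=18, slack=0)
Total lines: 8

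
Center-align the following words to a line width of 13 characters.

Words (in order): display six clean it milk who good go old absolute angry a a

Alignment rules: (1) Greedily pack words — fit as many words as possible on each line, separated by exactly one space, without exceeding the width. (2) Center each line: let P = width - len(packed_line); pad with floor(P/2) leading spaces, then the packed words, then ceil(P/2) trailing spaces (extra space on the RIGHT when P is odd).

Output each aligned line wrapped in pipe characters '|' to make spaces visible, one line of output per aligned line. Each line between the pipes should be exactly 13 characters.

Line 1: ['display', 'six'] (min_width=11, slack=2)
Line 2: ['clean', 'it', 'milk'] (min_width=13, slack=0)
Line 3: ['who', 'good', 'go'] (min_width=11, slack=2)
Line 4: ['old', 'absolute'] (min_width=12, slack=1)
Line 5: ['angry', 'a', 'a'] (min_width=9, slack=4)

Answer: | display six |
|clean it milk|
| who good go |
|old absolute |
|  angry a a  |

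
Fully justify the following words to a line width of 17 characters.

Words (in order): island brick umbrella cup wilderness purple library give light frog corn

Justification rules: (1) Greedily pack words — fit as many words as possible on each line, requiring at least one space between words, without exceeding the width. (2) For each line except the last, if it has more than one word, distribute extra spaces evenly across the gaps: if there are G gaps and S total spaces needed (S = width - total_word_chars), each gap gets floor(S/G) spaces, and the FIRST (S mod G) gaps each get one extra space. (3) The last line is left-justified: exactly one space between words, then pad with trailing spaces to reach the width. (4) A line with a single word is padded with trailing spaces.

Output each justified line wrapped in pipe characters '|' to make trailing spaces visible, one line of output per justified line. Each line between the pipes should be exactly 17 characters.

Answer: |island      brick|
|umbrella      cup|
|wilderness purple|
|library      give|
|light frog corn  |

Derivation:
Line 1: ['island', 'brick'] (min_width=12, slack=5)
Line 2: ['umbrella', 'cup'] (min_width=12, slack=5)
Line 3: ['wilderness', 'purple'] (min_width=17, slack=0)
Line 4: ['library', 'give'] (min_width=12, slack=5)
Line 5: ['light', 'frog', 'corn'] (min_width=15, slack=2)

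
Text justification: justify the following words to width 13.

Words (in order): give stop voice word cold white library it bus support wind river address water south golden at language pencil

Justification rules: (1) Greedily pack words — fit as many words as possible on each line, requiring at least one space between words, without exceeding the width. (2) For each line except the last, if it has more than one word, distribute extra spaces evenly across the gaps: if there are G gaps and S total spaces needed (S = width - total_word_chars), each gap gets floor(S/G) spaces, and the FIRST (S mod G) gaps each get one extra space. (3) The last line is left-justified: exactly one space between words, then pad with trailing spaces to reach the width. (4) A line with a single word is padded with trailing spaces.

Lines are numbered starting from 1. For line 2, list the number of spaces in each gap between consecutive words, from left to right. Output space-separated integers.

Answer: 4

Derivation:
Line 1: ['give', 'stop'] (min_width=9, slack=4)
Line 2: ['voice', 'word'] (min_width=10, slack=3)
Line 3: ['cold', 'white'] (min_width=10, slack=3)
Line 4: ['library', 'it'] (min_width=10, slack=3)
Line 5: ['bus', 'support'] (min_width=11, slack=2)
Line 6: ['wind', 'river'] (min_width=10, slack=3)
Line 7: ['address', 'water'] (min_width=13, slack=0)
Line 8: ['south', 'golden'] (min_width=12, slack=1)
Line 9: ['at', 'language'] (min_width=11, slack=2)
Line 10: ['pencil'] (min_width=6, slack=7)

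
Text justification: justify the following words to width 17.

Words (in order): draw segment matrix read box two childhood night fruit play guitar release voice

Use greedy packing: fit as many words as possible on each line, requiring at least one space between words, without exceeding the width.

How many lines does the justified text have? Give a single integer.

Answer: 6

Derivation:
Line 1: ['draw', 'segment'] (min_width=12, slack=5)
Line 2: ['matrix', 'read', 'box'] (min_width=15, slack=2)
Line 3: ['two', 'childhood'] (min_width=13, slack=4)
Line 4: ['night', 'fruit', 'play'] (min_width=16, slack=1)
Line 5: ['guitar', 'release'] (min_width=14, slack=3)
Line 6: ['voice'] (min_width=5, slack=12)
Total lines: 6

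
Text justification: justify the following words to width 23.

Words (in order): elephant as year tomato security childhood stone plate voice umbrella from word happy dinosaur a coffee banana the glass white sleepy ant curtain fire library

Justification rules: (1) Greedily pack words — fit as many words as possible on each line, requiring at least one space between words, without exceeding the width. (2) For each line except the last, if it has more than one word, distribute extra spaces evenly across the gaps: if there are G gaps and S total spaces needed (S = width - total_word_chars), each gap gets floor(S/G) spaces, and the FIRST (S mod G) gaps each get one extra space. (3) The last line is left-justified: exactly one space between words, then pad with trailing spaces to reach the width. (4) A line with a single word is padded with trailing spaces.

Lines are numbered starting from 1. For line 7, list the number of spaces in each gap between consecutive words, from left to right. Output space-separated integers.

Answer: 1 1 1

Derivation:
Line 1: ['elephant', 'as', 'year', 'tomato'] (min_width=23, slack=0)
Line 2: ['security', 'childhood'] (min_width=18, slack=5)
Line 3: ['stone', 'plate', 'voice'] (min_width=17, slack=6)
Line 4: ['umbrella', 'from', 'word'] (min_width=18, slack=5)
Line 5: ['happy', 'dinosaur', 'a', 'coffee'] (min_width=23, slack=0)
Line 6: ['banana', 'the', 'glass', 'white'] (min_width=22, slack=1)
Line 7: ['sleepy', 'ant', 'curtain', 'fire'] (min_width=23, slack=0)
Line 8: ['library'] (min_width=7, slack=16)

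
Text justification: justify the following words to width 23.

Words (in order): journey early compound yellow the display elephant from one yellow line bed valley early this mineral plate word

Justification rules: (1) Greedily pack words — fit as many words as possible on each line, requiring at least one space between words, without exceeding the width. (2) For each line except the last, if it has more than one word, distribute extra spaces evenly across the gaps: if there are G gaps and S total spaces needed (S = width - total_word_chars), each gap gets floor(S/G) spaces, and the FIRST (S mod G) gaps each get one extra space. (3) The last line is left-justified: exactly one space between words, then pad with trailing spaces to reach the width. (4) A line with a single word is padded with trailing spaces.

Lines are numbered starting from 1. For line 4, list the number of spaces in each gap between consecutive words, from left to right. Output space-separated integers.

Line 1: ['journey', 'early', 'compound'] (min_width=22, slack=1)
Line 2: ['yellow', 'the', 'display'] (min_width=18, slack=5)
Line 3: ['elephant', 'from', 'one'] (min_width=17, slack=6)
Line 4: ['yellow', 'line', 'bed', 'valley'] (min_width=22, slack=1)
Line 5: ['early', 'this', 'mineral'] (min_width=18, slack=5)
Line 6: ['plate', 'word'] (min_width=10, slack=13)

Answer: 2 1 1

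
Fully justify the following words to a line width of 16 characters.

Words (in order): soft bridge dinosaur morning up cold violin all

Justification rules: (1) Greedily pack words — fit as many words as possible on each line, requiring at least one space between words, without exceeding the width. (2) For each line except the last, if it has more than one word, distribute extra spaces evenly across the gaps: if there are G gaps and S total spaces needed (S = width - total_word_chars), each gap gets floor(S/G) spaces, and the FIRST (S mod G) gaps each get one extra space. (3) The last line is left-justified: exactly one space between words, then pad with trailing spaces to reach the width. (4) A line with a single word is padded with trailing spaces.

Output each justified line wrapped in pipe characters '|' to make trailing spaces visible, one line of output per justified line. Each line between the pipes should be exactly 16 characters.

Line 1: ['soft', 'bridge'] (min_width=11, slack=5)
Line 2: ['dinosaur', 'morning'] (min_width=16, slack=0)
Line 3: ['up', 'cold', 'violin'] (min_width=14, slack=2)
Line 4: ['all'] (min_width=3, slack=13)

Answer: |soft      bridge|
|dinosaur morning|
|up  cold  violin|
|all             |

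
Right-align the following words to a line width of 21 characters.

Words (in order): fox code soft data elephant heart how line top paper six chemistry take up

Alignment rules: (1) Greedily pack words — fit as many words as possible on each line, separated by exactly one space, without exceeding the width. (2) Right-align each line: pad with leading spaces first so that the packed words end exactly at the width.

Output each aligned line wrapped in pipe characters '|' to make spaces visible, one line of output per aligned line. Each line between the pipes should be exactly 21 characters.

Answer: |   fox code soft data|
|   elephant heart how|
|   line top paper six|
|    chemistry take up|

Derivation:
Line 1: ['fox', 'code', 'soft', 'data'] (min_width=18, slack=3)
Line 2: ['elephant', 'heart', 'how'] (min_width=18, slack=3)
Line 3: ['line', 'top', 'paper', 'six'] (min_width=18, slack=3)
Line 4: ['chemistry', 'take', 'up'] (min_width=17, slack=4)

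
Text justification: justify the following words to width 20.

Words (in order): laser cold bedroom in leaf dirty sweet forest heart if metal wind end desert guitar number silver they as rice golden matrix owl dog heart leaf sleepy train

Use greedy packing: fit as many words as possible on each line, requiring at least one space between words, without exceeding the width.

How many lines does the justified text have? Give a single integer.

Answer: 9

Derivation:
Line 1: ['laser', 'cold', 'bedroom'] (min_width=18, slack=2)
Line 2: ['in', 'leaf', 'dirty', 'sweet'] (min_width=19, slack=1)
Line 3: ['forest', 'heart', 'if'] (min_width=15, slack=5)
Line 4: ['metal', 'wind', 'end'] (min_width=14, slack=6)
Line 5: ['desert', 'guitar', 'number'] (min_width=20, slack=0)
Line 6: ['silver', 'they', 'as', 'rice'] (min_width=19, slack=1)
Line 7: ['golden', 'matrix', 'owl'] (min_width=17, slack=3)
Line 8: ['dog', 'heart', 'leaf'] (min_width=14, slack=6)
Line 9: ['sleepy', 'train'] (min_width=12, slack=8)
Total lines: 9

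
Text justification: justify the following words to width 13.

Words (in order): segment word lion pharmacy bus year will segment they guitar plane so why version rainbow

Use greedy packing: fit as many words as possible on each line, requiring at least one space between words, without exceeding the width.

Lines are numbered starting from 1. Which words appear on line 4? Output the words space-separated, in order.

Line 1: ['segment', 'word'] (min_width=12, slack=1)
Line 2: ['lion', 'pharmacy'] (min_width=13, slack=0)
Line 3: ['bus', 'year', 'will'] (min_width=13, slack=0)
Line 4: ['segment', 'they'] (min_width=12, slack=1)
Line 5: ['guitar', 'plane'] (min_width=12, slack=1)
Line 6: ['so', 'why'] (min_width=6, slack=7)
Line 7: ['version'] (min_width=7, slack=6)
Line 8: ['rainbow'] (min_width=7, slack=6)

Answer: segment they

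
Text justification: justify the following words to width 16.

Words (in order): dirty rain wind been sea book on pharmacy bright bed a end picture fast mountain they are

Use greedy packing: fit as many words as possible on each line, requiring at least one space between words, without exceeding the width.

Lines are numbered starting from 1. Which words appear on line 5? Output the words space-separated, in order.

Answer: picture fast

Derivation:
Line 1: ['dirty', 'rain', 'wind'] (min_width=15, slack=1)
Line 2: ['been', 'sea', 'book', 'on'] (min_width=16, slack=0)
Line 3: ['pharmacy', 'bright'] (min_width=15, slack=1)
Line 4: ['bed', 'a', 'end'] (min_width=9, slack=7)
Line 5: ['picture', 'fast'] (min_width=12, slack=4)
Line 6: ['mountain', 'they'] (min_width=13, slack=3)
Line 7: ['are'] (min_width=3, slack=13)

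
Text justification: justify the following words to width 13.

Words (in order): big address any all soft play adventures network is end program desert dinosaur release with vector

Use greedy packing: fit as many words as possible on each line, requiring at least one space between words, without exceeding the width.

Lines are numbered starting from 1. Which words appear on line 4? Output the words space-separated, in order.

Line 1: ['big', 'address'] (min_width=11, slack=2)
Line 2: ['any', 'all', 'soft'] (min_width=12, slack=1)
Line 3: ['play'] (min_width=4, slack=9)
Line 4: ['adventures'] (min_width=10, slack=3)
Line 5: ['network', 'is'] (min_width=10, slack=3)
Line 6: ['end', 'program'] (min_width=11, slack=2)
Line 7: ['desert'] (min_width=6, slack=7)
Line 8: ['dinosaur'] (min_width=8, slack=5)
Line 9: ['release', 'with'] (min_width=12, slack=1)
Line 10: ['vector'] (min_width=6, slack=7)

Answer: adventures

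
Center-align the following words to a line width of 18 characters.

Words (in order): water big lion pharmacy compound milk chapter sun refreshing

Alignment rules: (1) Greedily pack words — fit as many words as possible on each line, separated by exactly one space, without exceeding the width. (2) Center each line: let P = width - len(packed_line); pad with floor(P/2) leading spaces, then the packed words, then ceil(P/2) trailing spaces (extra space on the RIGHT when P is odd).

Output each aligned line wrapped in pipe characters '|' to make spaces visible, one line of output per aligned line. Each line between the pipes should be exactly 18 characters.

Answer: |  water big lion  |
|pharmacy compound |
| milk chapter sun |
|    refreshing    |

Derivation:
Line 1: ['water', 'big', 'lion'] (min_width=14, slack=4)
Line 2: ['pharmacy', 'compound'] (min_width=17, slack=1)
Line 3: ['milk', 'chapter', 'sun'] (min_width=16, slack=2)
Line 4: ['refreshing'] (min_width=10, slack=8)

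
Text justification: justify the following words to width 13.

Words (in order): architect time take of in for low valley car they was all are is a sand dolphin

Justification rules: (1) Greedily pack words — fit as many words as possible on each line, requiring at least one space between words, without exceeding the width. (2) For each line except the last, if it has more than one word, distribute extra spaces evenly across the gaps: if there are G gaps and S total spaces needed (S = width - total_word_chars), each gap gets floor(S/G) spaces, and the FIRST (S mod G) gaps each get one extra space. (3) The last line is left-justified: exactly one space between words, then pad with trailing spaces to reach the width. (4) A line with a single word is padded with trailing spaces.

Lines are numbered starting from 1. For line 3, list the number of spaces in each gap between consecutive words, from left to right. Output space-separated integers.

Answer: 3 2

Derivation:
Line 1: ['architect'] (min_width=9, slack=4)
Line 2: ['time', 'take', 'of'] (min_width=12, slack=1)
Line 3: ['in', 'for', 'low'] (min_width=10, slack=3)
Line 4: ['valley', 'car'] (min_width=10, slack=3)
Line 5: ['they', 'was', 'all'] (min_width=12, slack=1)
Line 6: ['are', 'is', 'a', 'sand'] (min_width=13, slack=0)
Line 7: ['dolphin'] (min_width=7, slack=6)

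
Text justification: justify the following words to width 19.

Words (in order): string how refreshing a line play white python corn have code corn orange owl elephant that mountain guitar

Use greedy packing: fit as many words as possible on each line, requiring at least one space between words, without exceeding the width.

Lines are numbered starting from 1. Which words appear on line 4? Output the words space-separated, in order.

Answer: corn have code corn

Derivation:
Line 1: ['string', 'how'] (min_width=10, slack=9)
Line 2: ['refreshing', 'a', 'line'] (min_width=17, slack=2)
Line 3: ['play', 'white', 'python'] (min_width=17, slack=2)
Line 4: ['corn', 'have', 'code', 'corn'] (min_width=19, slack=0)
Line 5: ['orange', 'owl', 'elephant'] (min_width=19, slack=0)
Line 6: ['that', 'mountain'] (min_width=13, slack=6)
Line 7: ['guitar'] (min_width=6, slack=13)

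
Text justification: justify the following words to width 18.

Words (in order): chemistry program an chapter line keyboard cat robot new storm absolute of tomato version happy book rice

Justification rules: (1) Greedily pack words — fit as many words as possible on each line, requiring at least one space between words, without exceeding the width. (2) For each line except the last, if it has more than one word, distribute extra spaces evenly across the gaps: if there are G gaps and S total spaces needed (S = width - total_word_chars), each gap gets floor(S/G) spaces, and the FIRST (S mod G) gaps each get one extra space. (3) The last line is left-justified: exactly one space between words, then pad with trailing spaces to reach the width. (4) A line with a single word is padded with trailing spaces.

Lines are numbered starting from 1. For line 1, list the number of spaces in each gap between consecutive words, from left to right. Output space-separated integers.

Answer: 2

Derivation:
Line 1: ['chemistry', 'program'] (min_width=17, slack=1)
Line 2: ['an', 'chapter', 'line'] (min_width=15, slack=3)
Line 3: ['keyboard', 'cat', 'robot'] (min_width=18, slack=0)
Line 4: ['new', 'storm', 'absolute'] (min_width=18, slack=0)
Line 5: ['of', 'tomato', 'version'] (min_width=17, slack=1)
Line 6: ['happy', 'book', 'rice'] (min_width=15, slack=3)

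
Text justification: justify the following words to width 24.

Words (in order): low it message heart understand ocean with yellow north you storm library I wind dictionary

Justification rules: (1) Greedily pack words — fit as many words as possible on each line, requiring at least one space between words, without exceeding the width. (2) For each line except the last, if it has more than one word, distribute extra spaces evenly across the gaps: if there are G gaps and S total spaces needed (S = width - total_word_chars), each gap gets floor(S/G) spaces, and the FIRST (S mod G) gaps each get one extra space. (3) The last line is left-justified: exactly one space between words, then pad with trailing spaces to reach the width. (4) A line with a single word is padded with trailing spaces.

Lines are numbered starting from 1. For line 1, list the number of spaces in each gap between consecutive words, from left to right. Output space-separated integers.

Line 1: ['low', 'it', 'message', 'heart'] (min_width=20, slack=4)
Line 2: ['understand', 'ocean', 'with'] (min_width=21, slack=3)
Line 3: ['yellow', 'north', 'you', 'storm'] (min_width=22, slack=2)
Line 4: ['library', 'I', 'wind'] (min_width=14, slack=10)
Line 5: ['dictionary'] (min_width=10, slack=14)

Answer: 3 2 2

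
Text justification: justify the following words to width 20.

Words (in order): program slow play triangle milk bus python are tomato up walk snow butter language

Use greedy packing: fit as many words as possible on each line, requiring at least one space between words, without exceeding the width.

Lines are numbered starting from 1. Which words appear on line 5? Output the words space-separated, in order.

Answer: language

Derivation:
Line 1: ['program', 'slow', 'play'] (min_width=17, slack=3)
Line 2: ['triangle', 'milk', 'bus'] (min_width=17, slack=3)
Line 3: ['python', 'are', 'tomato', 'up'] (min_width=20, slack=0)
Line 4: ['walk', 'snow', 'butter'] (min_width=16, slack=4)
Line 5: ['language'] (min_width=8, slack=12)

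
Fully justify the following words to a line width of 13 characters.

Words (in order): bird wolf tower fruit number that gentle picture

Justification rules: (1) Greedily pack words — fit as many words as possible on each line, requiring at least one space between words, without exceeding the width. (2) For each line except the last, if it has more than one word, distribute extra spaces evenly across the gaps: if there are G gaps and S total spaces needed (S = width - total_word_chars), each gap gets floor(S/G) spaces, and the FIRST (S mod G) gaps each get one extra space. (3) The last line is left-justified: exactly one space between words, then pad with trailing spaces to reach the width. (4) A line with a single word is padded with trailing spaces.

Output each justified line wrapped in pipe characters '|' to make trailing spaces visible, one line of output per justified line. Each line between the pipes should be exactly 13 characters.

Line 1: ['bird', 'wolf'] (min_width=9, slack=4)
Line 2: ['tower', 'fruit'] (min_width=11, slack=2)
Line 3: ['number', 'that'] (min_width=11, slack=2)
Line 4: ['gentle'] (min_width=6, slack=7)
Line 5: ['picture'] (min_width=7, slack=6)

Answer: |bird     wolf|
|tower   fruit|
|number   that|
|gentle       |
|picture      |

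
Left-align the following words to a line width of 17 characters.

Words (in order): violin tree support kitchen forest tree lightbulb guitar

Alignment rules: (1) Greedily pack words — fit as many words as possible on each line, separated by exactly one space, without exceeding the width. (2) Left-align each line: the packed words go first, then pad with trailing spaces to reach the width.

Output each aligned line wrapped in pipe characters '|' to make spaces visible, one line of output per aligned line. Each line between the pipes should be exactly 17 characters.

Line 1: ['violin', 'tree'] (min_width=11, slack=6)
Line 2: ['support', 'kitchen'] (min_width=15, slack=2)
Line 3: ['forest', 'tree'] (min_width=11, slack=6)
Line 4: ['lightbulb', 'guitar'] (min_width=16, slack=1)

Answer: |violin tree      |
|support kitchen  |
|forest tree      |
|lightbulb guitar |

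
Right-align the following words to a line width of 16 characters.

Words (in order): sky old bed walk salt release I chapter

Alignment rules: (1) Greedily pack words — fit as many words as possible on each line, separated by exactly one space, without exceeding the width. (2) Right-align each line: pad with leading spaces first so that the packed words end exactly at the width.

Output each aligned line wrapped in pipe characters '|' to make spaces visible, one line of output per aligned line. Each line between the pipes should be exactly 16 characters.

Line 1: ['sky', 'old', 'bed', 'walk'] (min_width=16, slack=0)
Line 2: ['salt', 'release', 'I'] (min_width=14, slack=2)
Line 3: ['chapter'] (min_width=7, slack=9)

Answer: |sky old bed walk|
|  salt release I|
|         chapter|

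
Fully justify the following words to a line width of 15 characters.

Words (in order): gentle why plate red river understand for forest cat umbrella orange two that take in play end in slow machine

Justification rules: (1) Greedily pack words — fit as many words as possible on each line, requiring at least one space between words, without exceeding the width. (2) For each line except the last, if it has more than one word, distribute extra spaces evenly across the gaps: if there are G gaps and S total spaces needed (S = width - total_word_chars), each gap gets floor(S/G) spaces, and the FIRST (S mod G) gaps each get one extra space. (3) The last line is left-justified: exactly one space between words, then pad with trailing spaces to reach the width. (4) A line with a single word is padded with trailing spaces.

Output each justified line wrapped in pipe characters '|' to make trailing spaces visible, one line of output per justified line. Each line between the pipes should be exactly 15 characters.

Line 1: ['gentle', 'why'] (min_width=10, slack=5)
Line 2: ['plate', 'red', 'river'] (min_width=15, slack=0)
Line 3: ['understand', 'for'] (min_width=14, slack=1)
Line 4: ['forest', 'cat'] (min_width=10, slack=5)
Line 5: ['umbrella', 'orange'] (min_width=15, slack=0)
Line 6: ['two', 'that', 'take'] (min_width=13, slack=2)
Line 7: ['in', 'play', 'end', 'in'] (min_width=14, slack=1)
Line 8: ['slow', 'machine'] (min_width=12, slack=3)

Answer: |gentle      why|
|plate red river|
|understand  for|
|forest      cat|
|umbrella orange|
|two  that  take|
|in  play end in|
|slow machine   |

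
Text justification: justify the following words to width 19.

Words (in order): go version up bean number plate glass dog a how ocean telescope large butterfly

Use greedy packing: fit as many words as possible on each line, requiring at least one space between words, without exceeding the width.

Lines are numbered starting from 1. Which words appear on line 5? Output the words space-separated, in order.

Line 1: ['go', 'version', 'up', 'bean'] (min_width=18, slack=1)
Line 2: ['number', 'plate', 'glass'] (min_width=18, slack=1)
Line 3: ['dog', 'a', 'how', 'ocean'] (min_width=15, slack=4)
Line 4: ['telescope', 'large'] (min_width=15, slack=4)
Line 5: ['butterfly'] (min_width=9, slack=10)

Answer: butterfly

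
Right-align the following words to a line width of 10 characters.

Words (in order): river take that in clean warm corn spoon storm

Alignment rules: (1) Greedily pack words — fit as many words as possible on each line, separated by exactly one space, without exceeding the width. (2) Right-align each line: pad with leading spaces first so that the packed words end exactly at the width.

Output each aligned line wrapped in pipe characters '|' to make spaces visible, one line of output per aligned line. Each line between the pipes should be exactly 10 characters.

Line 1: ['river', 'take'] (min_width=10, slack=0)
Line 2: ['that', 'in'] (min_width=7, slack=3)
Line 3: ['clean', 'warm'] (min_width=10, slack=0)
Line 4: ['corn', 'spoon'] (min_width=10, slack=0)
Line 5: ['storm'] (min_width=5, slack=5)

Answer: |river take|
|   that in|
|clean warm|
|corn spoon|
|     storm|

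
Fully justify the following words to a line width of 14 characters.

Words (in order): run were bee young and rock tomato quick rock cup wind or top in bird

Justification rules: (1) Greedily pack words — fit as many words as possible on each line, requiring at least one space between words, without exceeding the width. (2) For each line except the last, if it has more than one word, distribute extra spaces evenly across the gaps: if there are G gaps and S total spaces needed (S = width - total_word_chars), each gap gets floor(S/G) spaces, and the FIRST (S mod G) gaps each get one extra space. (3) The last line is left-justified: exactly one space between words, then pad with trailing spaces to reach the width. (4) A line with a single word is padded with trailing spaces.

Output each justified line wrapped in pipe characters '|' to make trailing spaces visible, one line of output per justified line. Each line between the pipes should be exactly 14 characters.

Line 1: ['run', 'were', 'bee'] (min_width=12, slack=2)
Line 2: ['young', 'and', 'rock'] (min_width=14, slack=0)
Line 3: ['tomato', 'quick'] (min_width=12, slack=2)
Line 4: ['rock', 'cup', 'wind'] (min_width=13, slack=1)
Line 5: ['or', 'top', 'in', 'bird'] (min_width=14, slack=0)

Answer: |run  were  bee|
|young and rock|
|tomato   quick|
|rock  cup wind|
|or top in bird|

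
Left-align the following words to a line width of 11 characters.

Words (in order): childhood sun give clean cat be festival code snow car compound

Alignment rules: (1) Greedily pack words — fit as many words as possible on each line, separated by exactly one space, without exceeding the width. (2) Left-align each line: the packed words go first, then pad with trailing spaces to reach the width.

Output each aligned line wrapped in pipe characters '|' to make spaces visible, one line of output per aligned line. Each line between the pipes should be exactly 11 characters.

Line 1: ['childhood'] (min_width=9, slack=2)
Line 2: ['sun', 'give'] (min_width=8, slack=3)
Line 3: ['clean', 'cat'] (min_width=9, slack=2)
Line 4: ['be', 'festival'] (min_width=11, slack=0)
Line 5: ['code', 'snow'] (min_width=9, slack=2)
Line 6: ['car'] (min_width=3, slack=8)
Line 7: ['compound'] (min_width=8, slack=3)

Answer: |childhood  |
|sun give   |
|clean cat  |
|be festival|
|code snow  |
|car        |
|compound   |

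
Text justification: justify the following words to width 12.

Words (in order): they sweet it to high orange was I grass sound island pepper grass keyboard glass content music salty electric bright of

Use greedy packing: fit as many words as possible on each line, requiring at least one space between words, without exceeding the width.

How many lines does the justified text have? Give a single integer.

Line 1: ['they', 'sweet'] (min_width=10, slack=2)
Line 2: ['it', 'to', 'high'] (min_width=10, slack=2)
Line 3: ['orange', 'was', 'I'] (min_width=12, slack=0)
Line 4: ['grass', 'sound'] (min_width=11, slack=1)
Line 5: ['island'] (min_width=6, slack=6)
Line 6: ['pepper', 'grass'] (min_width=12, slack=0)
Line 7: ['keyboard'] (min_width=8, slack=4)
Line 8: ['glass'] (min_width=5, slack=7)
Line 9: ['content'] (min_width=7, slack=5)
Line 10: ['music', 'salty'] (min_width=11, slack=1)
Line 11: ['electric'] (min_width=8, slack=4)
Line 12: ['bright', 'of'] (min_width=9, slack=3)
Total lines: 12

Answer: 12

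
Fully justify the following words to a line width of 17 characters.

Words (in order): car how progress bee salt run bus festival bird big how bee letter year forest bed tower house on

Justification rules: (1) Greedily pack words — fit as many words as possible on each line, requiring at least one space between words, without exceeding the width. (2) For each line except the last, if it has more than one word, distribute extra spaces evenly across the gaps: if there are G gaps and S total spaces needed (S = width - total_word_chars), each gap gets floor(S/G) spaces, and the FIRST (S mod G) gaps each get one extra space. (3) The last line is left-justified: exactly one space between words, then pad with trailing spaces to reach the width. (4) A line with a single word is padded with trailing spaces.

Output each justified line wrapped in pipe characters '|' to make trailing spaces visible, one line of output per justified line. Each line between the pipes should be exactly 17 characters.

Line 1: ['car', 'how', 'progress'] (min_width=16, slack=1)
Line 2: ['bee', 'salt', 'run', 'bus'] (min_width=16, slack=1)
Line 3: ['festival', 'bird', 'big'] (min_width=17, slack=0)
Line 4: ['how', 'bee', 'letter'] (min_width=14, slack=3)
Line 5: ['year', 'forest', 'bed'] (min_width=15, slack=2)
Line 6: ['tower', 'house', 'on'] (min_width=14, slack=3)

Answer: |car  how progress|
|bee  salt run bus|
|festival bird big|
|how   bee  letter|
|year  forest  bed|
|tower house on   |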